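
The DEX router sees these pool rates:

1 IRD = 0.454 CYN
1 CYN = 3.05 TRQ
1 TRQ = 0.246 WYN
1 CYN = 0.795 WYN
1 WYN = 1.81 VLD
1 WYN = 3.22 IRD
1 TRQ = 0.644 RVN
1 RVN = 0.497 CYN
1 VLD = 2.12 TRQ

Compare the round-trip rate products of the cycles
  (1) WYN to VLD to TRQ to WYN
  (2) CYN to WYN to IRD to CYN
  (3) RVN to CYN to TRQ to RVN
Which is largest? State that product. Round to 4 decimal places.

(1) 1.81 × 2.12 × 0.246 = 0.94395
(2) 0.795 × 3.22 × 0.454 = 1.16219
(3) 0.497 × 3.05 × 0.644 = 0.97621
Highest is cycle (2) at 1.1622 (>1, arbitrage).

1.1622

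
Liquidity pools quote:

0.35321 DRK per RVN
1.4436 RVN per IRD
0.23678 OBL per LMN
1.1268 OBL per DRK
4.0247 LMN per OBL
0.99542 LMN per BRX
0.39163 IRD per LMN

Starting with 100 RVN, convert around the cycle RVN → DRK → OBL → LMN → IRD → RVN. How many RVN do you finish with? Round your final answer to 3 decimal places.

100 RVN × 0.35321 = 35.321 DRK
35.321 DRK × 1.1268 = 39.7997028 OBL
39.7997028 OBL × 4.0247 = 160.18186385916 LMN
160.18186385916 LMN × 0.39163 = 62.7320233431628308 IRD
62.7320233431628308 IRD × 1.4436 = 90.55994889818986254288 RVN

90.560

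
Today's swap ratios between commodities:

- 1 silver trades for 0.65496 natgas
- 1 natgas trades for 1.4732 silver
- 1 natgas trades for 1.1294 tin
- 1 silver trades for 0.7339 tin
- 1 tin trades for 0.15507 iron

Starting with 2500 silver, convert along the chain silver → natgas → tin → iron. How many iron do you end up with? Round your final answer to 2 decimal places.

2500 silver × 0.65496 = 1637.4 natgas
1637.4 natgas × 1.1294 = 1849.27956 tin
1849.27956 tin × 0.15507 = 286.7677813692 iron

286.77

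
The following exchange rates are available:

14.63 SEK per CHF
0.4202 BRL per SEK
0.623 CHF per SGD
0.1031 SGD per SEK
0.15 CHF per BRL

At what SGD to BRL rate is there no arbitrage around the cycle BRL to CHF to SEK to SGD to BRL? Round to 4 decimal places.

Known legs of the cycle: 0.15 × 14.63 × 0.1031 = 0.22625295
For no arbitrage the full-cycle product must be 1, so the missing rate is 1 / 0.22625295 ≈ 4.419832.

4.4198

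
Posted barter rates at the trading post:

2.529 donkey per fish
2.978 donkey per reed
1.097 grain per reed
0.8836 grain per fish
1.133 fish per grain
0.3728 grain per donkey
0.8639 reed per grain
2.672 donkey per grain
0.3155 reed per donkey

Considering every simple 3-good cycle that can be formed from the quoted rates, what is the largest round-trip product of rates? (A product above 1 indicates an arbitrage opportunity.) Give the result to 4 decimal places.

donkey→grain→fish→donkey: 0.3728 × 1.133 × 2.529 = 1.06821
reed→donkey→grain→reed: 2.978 × 0.3728 × 0.8639 = 0.95910
reed→grain→donkey→reed: 1.097 × 2.672 × 0.3155 = 0.92479
Maximum is donkey→grain→fish→donkey at 1.0682; arbitrage exists.

1.0682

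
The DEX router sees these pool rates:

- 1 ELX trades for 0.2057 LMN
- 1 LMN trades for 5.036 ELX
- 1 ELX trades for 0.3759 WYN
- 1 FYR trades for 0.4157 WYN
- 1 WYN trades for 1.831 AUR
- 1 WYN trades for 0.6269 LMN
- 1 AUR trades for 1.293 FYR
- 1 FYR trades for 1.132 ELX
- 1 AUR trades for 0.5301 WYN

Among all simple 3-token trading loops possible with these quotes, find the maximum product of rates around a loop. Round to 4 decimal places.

LMN→ELX→WYN→LMN: 5.036 × 0.3759 × 0.6269 = 1.18674
FYR→WYN→AUR→FYR: 0.4157 × 1.831 × 1.293 = 0.98416
Maximum is LMN→ELX→WYN→LMN at 1.1867; arbitrage exists.

1.1867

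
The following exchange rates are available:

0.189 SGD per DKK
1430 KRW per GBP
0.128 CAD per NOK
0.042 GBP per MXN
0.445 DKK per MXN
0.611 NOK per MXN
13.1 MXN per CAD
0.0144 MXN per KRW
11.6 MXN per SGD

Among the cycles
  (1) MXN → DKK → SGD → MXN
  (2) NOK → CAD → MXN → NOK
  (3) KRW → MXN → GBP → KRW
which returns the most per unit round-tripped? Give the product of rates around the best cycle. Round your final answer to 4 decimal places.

(1) 0.445 × 0.189 × 11.6 = 0.97562
(2) 0.128 × 13.1 × 0.611 = 1.02452
(3) 0.0144 × 0.042 × 1430 = 0.86486
Highest is cycle (2) at 1.0245 (>1, arbitrage).

1.0245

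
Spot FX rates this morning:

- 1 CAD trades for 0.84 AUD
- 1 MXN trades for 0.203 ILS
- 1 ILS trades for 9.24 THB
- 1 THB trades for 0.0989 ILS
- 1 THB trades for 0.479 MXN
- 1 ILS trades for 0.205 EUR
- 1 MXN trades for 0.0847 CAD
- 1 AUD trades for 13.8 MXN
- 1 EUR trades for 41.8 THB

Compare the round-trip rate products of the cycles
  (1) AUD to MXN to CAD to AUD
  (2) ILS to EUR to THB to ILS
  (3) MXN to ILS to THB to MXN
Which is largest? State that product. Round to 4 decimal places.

(1) 13.8 × 0.0847 × 0.84 = 0.98184
(2) 0.205 × 41.8 × 0.0989 = 0.84747
(3) 0.203 × 9.24 × 0.479 = 0.89847
Highest is cycle (1) at 0.9818 (≤1, no arbitrage).

0.9818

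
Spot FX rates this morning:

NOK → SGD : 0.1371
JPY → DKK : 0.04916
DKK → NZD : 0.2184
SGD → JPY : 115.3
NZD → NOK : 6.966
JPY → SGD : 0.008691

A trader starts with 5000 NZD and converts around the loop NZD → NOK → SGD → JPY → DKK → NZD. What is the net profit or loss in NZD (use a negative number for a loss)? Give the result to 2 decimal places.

5000 NZD × 6.966 = 34830 NOK
34830 NOK × 0.1371 = 4775.193 SGD
4775.193 SGD × 115.3 = 550579.7529 JPY
550579.7529 JPY × 0.04916 = 27066.500652564 DKK
27066.500652564 DKK × 0.2184 = 5911.3237425199776 NZD
Net change: 5911.3237425199776 − 5000 = 911.3237425199776 NZD

911.32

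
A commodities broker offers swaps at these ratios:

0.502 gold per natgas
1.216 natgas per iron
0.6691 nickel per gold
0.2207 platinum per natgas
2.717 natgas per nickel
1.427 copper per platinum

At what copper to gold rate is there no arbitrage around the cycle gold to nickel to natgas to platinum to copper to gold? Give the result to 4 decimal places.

Known legs of the cycle: 0.6691 × 2.717 × 0.2207 × 1.427 = 0.57254150407883
For no arbitrage the full-cycle product must be 1, so the missing rate is 1 / 0.57254150407883 ≈ 1.746598.

1.7466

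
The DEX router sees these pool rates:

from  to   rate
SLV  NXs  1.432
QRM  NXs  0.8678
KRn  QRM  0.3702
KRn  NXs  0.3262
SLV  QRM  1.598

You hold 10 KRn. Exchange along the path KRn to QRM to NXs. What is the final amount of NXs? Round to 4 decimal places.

3.2126

10 KRn × 0.3702 = 3.702 QRM
3.702 QRM × 0.8678 = 3.2125956 NXs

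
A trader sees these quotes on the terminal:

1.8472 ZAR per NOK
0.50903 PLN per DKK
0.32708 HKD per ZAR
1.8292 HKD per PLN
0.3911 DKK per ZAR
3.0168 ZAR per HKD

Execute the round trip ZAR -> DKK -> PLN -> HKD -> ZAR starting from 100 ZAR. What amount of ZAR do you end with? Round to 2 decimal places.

109.86

100 ZAR × 0.3911 = 39.11 DKK
39.11 DKK × 0.50903 = 19.9081633 PLN
19.9081633 PLN × 1.8292 = 36.41601230836 HKD
36.41601230836 HKD × 3.0168 = 109.859825931860448 ZAR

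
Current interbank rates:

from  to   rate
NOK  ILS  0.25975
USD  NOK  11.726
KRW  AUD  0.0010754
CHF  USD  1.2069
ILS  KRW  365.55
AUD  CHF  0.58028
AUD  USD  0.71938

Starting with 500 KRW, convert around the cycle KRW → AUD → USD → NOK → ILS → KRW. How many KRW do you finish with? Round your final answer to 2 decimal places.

430.68

500 KRW × 0.0010754 = 0.5377 AUD
0.5377 AUD × 0.71938 = 0.386810626 USD
0.386810626 USD × 11.726 = 4.535741400476 NOK
4.535741400476 NOK × 0.25975 = 1.178158828773641 ILS
1.178158828773641 ILS × 365.55 = 430.67595985820446755 KRW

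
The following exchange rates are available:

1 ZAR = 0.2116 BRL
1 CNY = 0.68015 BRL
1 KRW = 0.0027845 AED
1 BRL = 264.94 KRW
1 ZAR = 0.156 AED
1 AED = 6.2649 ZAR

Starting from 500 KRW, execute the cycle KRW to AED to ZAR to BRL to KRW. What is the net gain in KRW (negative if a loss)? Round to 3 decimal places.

500 KRW × 0.0027845 = 1.39225 AED
1.39225 AED × 6.2649 = 8.722307025 ZAR
8.722307025 ZAR × 0.2116 = 1.84564016649 BRL
1.84564016649 BRL × 264.94 = 488.9839057098606 KRW
Net change: 488.9839057098606 − 500 = -11.0160942901394 KRW

-11.016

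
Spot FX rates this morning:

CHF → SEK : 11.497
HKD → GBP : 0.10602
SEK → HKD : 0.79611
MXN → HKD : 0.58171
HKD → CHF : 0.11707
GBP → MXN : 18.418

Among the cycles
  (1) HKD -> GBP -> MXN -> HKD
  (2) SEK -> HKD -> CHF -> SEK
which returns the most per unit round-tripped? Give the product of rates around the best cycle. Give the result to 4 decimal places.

(1) 0.10602 × 18.418 × 0.58171 = 1.13589
(2) 0.79611 × 0.11707 × 11.497 = 1.07153
Highest is cycle (1) at 1.1359 (>1, arbitrage).

1.1359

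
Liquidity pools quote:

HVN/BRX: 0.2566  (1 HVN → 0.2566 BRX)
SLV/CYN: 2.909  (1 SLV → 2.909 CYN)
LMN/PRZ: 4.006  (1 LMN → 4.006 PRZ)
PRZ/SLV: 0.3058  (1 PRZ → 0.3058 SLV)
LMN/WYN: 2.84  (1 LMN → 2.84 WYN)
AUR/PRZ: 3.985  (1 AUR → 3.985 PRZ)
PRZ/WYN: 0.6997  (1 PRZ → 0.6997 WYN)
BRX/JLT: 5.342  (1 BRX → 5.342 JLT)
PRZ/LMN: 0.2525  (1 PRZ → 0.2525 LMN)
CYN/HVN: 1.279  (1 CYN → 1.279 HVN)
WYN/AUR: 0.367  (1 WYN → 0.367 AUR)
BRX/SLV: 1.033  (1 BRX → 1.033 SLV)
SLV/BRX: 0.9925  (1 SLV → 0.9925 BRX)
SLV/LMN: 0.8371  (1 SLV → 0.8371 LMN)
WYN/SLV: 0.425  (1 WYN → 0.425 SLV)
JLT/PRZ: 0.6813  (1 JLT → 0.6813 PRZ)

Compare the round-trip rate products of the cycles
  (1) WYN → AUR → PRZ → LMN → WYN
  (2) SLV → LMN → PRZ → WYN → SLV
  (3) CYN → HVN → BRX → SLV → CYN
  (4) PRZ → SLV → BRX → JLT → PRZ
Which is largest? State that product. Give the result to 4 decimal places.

(1) 0.367 × 3.985 × 0.2525 × 2.84 = 1.04876
(2) 0.8371 × 4.006 × 0.6997 × 0.425 = 0.99722
(3) 1.279 × 0.2566 × 1.033 × 2.909 = 0.98621
(4) 0.3058 × 0.9925 × 5.342 × 0.6813 = 1.10461
Highest is cycle (4) at 1.1046 (>1, arbitrage).

1.1046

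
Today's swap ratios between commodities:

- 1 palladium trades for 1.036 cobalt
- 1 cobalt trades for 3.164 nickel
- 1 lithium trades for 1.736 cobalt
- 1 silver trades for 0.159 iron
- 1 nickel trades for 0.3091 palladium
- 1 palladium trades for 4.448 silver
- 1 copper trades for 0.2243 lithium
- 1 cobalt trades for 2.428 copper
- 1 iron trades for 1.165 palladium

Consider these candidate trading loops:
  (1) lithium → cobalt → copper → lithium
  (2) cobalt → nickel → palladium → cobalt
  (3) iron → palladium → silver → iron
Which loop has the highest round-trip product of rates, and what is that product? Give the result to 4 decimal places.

1.0132

(1) 1.736 × 2.428 × 0.2243 = 0.94543
(2) 3.164 × 0.3091 × 1.036 = 1.01320
(3) 1.165 × 4.448 × 0.159 = 0.82393
Highest is cycle (2) at 1.0132 (>1, arbitrage).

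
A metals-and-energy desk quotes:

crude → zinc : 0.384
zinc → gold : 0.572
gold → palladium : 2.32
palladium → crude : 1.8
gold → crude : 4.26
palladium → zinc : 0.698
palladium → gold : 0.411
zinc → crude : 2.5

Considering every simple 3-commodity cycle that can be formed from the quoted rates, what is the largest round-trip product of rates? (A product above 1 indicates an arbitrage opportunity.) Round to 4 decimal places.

0.9357

gold→crude→zinc→gold: 4.26 × 0.384 × 0.572 = 0.93570
palladium→zinc→gold→palladium: 0.698 × 0.572 × 2.32 = 0.92627
Maximum is gold→crude→zinc→gold at 0.9357; no arbitrage — every cycle loses value.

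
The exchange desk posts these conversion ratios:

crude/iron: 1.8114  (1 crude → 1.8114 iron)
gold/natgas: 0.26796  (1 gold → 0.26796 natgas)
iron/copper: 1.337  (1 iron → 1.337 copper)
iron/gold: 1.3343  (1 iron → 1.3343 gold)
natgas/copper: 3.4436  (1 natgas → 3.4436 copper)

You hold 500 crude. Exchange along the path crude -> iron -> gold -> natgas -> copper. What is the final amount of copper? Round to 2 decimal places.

500 crude × 1.8114 = 905.7 iron
905.7 iron × 1.3343 = 1208.47551 gold
1208.47551 gold × 0.26796 = 323.8230976596 natgas
323.8230976596 natgas × 3.4436 = 1115.11721910059856 copper

1115.12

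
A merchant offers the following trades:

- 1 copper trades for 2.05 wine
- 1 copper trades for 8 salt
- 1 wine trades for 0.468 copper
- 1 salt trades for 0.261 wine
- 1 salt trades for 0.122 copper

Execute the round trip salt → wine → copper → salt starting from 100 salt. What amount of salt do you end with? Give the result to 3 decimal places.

97.718

100 salt × 0.261 = 26.1 wine
26.1 wine × 0.468 = 12.2148 copper
12.2148 copper × 8 = 97.7184 salt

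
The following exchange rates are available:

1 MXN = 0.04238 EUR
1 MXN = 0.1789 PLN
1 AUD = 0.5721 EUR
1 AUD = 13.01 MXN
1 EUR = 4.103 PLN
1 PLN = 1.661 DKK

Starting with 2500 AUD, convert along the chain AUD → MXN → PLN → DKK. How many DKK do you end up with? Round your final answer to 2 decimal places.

9664.90

2500 AUD × 13.01 = 32525 MXN
32525 MXN × 0.1789 = 5818.7225 PLN
5818.7225 PLN × 1.661 = 9664.8980725 DKK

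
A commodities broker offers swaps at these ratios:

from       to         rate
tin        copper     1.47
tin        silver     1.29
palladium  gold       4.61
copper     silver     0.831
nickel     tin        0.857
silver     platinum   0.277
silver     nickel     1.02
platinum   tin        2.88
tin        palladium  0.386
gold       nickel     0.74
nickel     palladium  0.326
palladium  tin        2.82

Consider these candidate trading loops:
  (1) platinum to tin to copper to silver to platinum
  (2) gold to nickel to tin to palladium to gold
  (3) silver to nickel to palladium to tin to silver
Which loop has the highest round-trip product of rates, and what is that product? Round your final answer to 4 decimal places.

1.2096

(1) 2.88 × 1.47 × 0.831 × 0.277 = 0.97452
(2) 0.74 × 0.857 × 0.386 × 4.61 = 1.12850
(3) 1.02 × 0.326 × 2.82 × 1.29 = 1.20964
Highest is cycle (3) at 1.2096 (>1, arbitrage).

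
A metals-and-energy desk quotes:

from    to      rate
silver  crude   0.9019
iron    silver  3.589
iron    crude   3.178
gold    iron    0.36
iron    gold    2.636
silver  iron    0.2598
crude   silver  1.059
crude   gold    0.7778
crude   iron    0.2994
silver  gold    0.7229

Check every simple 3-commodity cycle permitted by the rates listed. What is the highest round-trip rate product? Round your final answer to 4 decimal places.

crude→iron→silver→crude: 0.2994 × 3.589 × 0.9019 = 0.96913
silver→gold→iron→silver: 0.7229 × 0.36 × 3.589 = 0.93402
crude→gold→iron→crude: 0.7778 × 0.36 × 3.178 = 0.88987
crude→silver→iron→crude: 1.059 × 0.2598 × 3.178 = 0.87436
Maximum is crude→iron→silver→crude at 0.9691; no arbitrage — every cycle loses value.

0.9691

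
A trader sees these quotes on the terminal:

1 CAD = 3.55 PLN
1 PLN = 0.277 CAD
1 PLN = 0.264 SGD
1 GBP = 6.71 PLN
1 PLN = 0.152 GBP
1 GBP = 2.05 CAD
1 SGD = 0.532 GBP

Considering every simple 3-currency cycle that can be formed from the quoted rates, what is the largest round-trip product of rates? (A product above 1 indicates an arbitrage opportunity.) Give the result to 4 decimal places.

1.1062

GBP→CAD→PLN→GBP: 2.05 × 3.55 × 0.152 = 1.10618
SGD→GBP→PLN→SGD: 0.532 × 6.71 × 0.264 = 0.94241
Maximum is GBP→CAD→PLN→GBP at 1.1062; arbitrage exists.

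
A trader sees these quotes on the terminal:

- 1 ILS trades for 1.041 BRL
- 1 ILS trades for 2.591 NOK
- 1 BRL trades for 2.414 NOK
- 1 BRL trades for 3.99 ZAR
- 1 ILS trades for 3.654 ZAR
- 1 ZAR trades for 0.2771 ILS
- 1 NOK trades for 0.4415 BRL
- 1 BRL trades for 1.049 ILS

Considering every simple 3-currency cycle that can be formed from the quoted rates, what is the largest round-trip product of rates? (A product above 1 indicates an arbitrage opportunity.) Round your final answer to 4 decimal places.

NOK→BRL→ILS→NOK: 0.4415 × 1.049 × 2.591 = 1.19998
ZAR→ILS→BRL→ZAR: 0.2771 × 1.041 × 3.99 = 1.15096
Maximum is NOK→BRL→ILS→NOK at 1.2000; arbitrage exists.

1.2000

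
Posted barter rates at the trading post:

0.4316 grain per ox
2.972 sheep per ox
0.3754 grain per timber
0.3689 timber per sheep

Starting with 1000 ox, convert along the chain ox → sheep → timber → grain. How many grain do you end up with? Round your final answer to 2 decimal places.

411.58

1000 ox × 2.972 = 2972 sheep
2972 sheep × 0.3689 = 1096.3708 timber
1096.3708 timber × 0.3754 = 411.57759832 grain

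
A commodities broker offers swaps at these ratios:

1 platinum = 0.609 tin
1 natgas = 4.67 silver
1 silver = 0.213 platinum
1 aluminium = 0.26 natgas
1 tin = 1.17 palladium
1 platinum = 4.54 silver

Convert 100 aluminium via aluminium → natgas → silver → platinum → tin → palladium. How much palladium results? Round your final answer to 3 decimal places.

100 aluminium × 0.26 = 26 natgas
26 natgas × 4.67 = 121.42 silver
121.42 silver × 0.213 = 25.86246 platinum
25.86246 platinum × 0.609 = 15.75023814 tin
15.75023814 tin × 1.17 = 18.4277786238 palladium

18.428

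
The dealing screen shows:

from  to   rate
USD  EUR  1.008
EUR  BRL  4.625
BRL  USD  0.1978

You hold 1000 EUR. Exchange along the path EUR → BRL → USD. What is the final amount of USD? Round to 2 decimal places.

1000 EUR × 4.625 = 4625 BRL
4625 BRL × 0.1978 = 914.825 USD

914.83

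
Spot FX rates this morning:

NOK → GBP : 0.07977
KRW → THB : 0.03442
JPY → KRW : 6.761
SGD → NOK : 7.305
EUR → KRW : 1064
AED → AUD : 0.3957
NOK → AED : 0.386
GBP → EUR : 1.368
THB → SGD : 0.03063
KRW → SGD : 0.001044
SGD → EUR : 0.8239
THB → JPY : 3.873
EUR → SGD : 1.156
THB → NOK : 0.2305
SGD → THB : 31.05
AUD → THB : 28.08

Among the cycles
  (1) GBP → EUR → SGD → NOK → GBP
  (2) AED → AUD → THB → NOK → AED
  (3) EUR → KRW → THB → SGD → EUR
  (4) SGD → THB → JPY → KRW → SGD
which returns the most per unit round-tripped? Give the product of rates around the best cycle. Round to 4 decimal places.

(1) 1.368 × 1.156 × 7.305 × 0.07977 = 0.92152
(2) 0.3957 × 28.08 × 0.2305 × 0.386 = 0.98860
(3) 1064 × 0.03442 × 0.03063 × 0.8239 = 0.92422
(4) 31.05 × 3.873 × 6.761 × 0.001044 = 0.84883
Highest is cycle (2) at 0.9886 (≤1, no arbitrage).

0.9886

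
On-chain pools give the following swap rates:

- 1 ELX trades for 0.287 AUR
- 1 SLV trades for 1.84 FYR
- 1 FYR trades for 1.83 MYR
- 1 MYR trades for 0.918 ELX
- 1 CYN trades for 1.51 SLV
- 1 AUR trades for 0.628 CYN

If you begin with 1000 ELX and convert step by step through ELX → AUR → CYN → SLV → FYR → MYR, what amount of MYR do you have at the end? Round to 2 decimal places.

1000 ELX × 0.287 = 287 AUR
287 AUR × 0.628 = 180.236 CYN
180.236 CYN × 1.51 = 272.15636 SLV
272.15636 SLV × 1.84 = 500.7677024 FYR
500.7677024 FYR × 1.83 = 916.404895392 MYR

916.40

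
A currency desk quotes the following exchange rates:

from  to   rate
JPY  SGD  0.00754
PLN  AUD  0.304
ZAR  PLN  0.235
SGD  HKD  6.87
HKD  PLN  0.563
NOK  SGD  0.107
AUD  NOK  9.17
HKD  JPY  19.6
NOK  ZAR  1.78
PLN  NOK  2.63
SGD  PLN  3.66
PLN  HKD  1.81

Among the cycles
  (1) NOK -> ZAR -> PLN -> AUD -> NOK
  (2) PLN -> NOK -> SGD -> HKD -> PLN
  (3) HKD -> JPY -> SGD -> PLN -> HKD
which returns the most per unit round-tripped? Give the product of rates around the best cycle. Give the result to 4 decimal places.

(1) 1.78 × 0.235 × 0.304 × 9.17 = 1.16609
(2) 2.63 × 0.107 × 6.87 × 0.563 = 1.08844
(3) 19.6 × 0.00754 × 3.66 × 1.81 = 0.97901
Highest is cycle (1) at 1.1661 (>1, arbitrage).

1.1661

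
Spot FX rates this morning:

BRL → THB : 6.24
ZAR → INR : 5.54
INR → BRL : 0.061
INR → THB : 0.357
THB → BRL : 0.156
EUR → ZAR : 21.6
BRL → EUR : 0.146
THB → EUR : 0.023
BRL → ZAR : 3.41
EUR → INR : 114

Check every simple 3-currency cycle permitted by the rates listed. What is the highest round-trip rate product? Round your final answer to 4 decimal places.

1.1524

BRL→ZAR→INR→BRL: 3.41 × 5.54 × 0.061 = 1.15238
BRL→EUR→INR→BRL: 0.146 × 114 × 0.061 = 1.01528
EUR→INR→THB→EUR: 114 × 0.357 × 0.023 = 0.93605
Maximum is BRL→ZAR→INR→BRL at 1.1524; arbitrage exists.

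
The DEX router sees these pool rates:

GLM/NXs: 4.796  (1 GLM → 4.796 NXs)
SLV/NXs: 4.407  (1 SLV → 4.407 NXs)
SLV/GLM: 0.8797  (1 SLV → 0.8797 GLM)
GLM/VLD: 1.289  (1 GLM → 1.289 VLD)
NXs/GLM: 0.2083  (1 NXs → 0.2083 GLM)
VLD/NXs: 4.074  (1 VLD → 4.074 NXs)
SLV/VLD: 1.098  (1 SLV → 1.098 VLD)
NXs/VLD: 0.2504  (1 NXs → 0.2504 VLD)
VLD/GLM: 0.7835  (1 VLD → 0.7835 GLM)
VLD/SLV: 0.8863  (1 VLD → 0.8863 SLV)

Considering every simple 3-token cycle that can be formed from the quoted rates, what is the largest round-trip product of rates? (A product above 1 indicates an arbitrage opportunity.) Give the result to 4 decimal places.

NXs→GLM→VLD→NXs: 0.2083 × 1.289 × 4.074 = 1.09386
SLV→GLM→VLD→SLV: 0.8797 × 1.289 × 0.8863 = 1.00501
SLV→NXs→VLD→SLV: 4.407 × 0.2504 × 0.8863 = 0.97804
NXs→VLD→GLM→NXs: 0.2504 × 0.7835 × 4.796 = 0.94092
Maximum is NXs→GLM→VLD→NXs at 1.0939; arbitrage exists.

1.0939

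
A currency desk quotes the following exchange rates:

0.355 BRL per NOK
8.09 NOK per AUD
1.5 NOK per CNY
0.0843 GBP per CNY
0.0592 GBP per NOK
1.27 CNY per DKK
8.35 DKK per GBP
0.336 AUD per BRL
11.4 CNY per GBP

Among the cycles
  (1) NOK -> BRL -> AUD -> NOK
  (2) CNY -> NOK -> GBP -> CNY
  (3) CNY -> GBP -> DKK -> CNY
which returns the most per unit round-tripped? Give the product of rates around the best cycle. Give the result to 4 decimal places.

1.0123

(1) 0.355 × 0.336 × 8.09 = 0.96498
(2) 1.5 × 0.0592 × 11.4 = 1.01232
(3) 0.0843 × 8.35 × 1.27 = 0.89396
Highest is cycle (2) at 1.0123 (>1, arbitrage).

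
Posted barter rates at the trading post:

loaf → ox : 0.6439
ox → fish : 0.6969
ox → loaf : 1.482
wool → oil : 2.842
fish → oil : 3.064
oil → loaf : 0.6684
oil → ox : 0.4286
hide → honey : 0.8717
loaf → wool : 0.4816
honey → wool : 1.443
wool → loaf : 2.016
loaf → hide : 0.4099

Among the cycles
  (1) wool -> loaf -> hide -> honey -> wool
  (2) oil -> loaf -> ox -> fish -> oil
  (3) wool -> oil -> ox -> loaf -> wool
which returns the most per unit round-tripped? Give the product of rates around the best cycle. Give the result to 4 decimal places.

(1) 2.016 × 0.4099 × 0.8717 × 1.443 = 1.03945
(2) 0.6684 × 0.6439 × 0.6969 × 3.064 = 0.91900
(3) 2.842 × 0.4286 × 1.482 × 0.4816 = 0.86938
Highest is cycle (1) at 1.0394 (>1, arbitrage).

1.0394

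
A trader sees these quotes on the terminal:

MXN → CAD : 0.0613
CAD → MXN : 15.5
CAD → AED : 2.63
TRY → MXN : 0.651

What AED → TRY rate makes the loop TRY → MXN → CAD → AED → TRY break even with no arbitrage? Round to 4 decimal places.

9.5280

Known legs of the cycle: 0.651 × 0.0613 × 2.63 = 0.104953569
For no arbitrage the full-cycle product must be 1, so the missing rate is 1 / 0.104953569 ≈ 9.528023.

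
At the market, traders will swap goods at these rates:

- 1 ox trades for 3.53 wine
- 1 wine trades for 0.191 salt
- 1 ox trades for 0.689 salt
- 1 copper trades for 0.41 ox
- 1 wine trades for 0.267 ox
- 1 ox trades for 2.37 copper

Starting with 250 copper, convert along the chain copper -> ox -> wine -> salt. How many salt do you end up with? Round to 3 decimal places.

69.109

250 copper × 0.41 = 102.5 ox
102.5 ox × 3.53 = 361.825 wine
361.825 wine × 0.191 = 69.108575 salt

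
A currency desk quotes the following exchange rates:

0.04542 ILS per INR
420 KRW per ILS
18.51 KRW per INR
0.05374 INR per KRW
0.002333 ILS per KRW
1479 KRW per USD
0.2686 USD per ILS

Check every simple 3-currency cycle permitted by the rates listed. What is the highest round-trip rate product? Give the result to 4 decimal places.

INR→ILS→KRW→INR: 0.04542 × 420 × 0.05374 = 1.02517
USD→KRW→ILS→USD: 1479 × 0.002333 × 0.2686 = 0.92681
Maximum is INR→ILS→KRW→INR at 1.0252; arbitrage exists.

1.0252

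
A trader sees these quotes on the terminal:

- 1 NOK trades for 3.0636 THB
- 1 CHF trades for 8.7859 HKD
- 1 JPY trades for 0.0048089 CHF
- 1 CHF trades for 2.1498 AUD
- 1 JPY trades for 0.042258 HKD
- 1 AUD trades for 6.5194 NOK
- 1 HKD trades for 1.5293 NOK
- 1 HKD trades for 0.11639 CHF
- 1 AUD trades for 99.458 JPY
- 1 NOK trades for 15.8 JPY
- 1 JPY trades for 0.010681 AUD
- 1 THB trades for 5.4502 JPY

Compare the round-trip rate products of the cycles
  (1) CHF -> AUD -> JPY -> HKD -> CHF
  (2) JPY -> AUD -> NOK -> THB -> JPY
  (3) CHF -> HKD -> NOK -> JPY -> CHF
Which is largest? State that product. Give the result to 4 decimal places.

1.1627

(1) 2.1498 × 99.458 × 0.042258 × 0.11639 = 1.05163
(2) 0.010681 × 6.5194 × 3.0636 × 5.4502 = 1.16269
(3) 8.7859 × 1.5293 × 15.8 × 0.0048089 = 1.02090
Highest is cycle (2) at 1.1627 (>1, arbitrage).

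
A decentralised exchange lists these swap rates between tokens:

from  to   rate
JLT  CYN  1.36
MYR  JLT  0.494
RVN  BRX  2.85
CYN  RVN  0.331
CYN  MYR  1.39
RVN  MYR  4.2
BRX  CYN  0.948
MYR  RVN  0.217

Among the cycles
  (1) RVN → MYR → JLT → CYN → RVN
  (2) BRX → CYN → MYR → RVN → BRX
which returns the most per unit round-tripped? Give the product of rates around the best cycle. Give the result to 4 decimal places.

(1) 4.2 × 0.494 × 1.36 × 0.331 = 0.93399
(2) 0.948 × 1.39 × 0.217 × 2.85 = 0.81494
Highest is cycle (1) at 0.9340 (≤1, no arbitrage).

0.9340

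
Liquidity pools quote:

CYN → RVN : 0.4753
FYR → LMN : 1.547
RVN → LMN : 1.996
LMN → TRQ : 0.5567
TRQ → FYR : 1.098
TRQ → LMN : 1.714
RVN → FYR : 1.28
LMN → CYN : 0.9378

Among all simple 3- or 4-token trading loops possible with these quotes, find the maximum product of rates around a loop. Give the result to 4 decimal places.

FYR→LMN→TRQ→FYR: 1.547 × 0.5567 × 1.098 = 0.94561
CYN→RVN→LMN→CYN: 0.4753 × 1.996 × 0.9378 = 0.88969
CYN→RVN→FYR→LMN→CYN: 0.4753 × 1.28 × 1.547 × 0.9378 = 0.88263
Maximum is FYR→LMN→TRQ→FYR at 0.9456; no arbitrage — every cycle loses value.

0.9456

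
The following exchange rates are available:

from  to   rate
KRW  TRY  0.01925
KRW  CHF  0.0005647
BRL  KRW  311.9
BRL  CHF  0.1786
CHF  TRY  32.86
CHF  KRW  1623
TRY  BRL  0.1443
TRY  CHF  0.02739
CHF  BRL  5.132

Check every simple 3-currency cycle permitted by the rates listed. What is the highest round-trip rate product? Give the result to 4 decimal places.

CHF→BRL→KRW→CHF: 5.132 × 311.9 × 0.0005647 = 0.90390
TRY→BRL→KRW→TRY: 0.1443 × 311.9 × 0.01925 = 0.86639
CHF→KRW→TRY→CHF: 1623 × 0.01925 × 0.02739 = 0.85574
CHF→TRY→BRL→CHF: 32.86 × 0.1443 × 0.1786 = 0.84687
Maximum is CHF→BRL→KRW→CHF at 0.9039; no arbitrage — every cycle loses value.

0.9039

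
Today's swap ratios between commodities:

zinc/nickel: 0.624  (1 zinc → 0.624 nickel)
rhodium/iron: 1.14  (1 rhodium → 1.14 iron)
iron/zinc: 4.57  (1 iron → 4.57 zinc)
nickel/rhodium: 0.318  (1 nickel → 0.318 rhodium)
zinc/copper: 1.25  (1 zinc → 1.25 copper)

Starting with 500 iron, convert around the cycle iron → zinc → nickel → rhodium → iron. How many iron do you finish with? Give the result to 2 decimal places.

500 iron × 4.57 = 2285 zinc
2285 zinc × 0.624 = 1425.84 nickel
1425.84 nickel × 0.318 = 453.41712 rhodium
453.41712 rhodium × 1.14 = 516.8955168 iron

516.90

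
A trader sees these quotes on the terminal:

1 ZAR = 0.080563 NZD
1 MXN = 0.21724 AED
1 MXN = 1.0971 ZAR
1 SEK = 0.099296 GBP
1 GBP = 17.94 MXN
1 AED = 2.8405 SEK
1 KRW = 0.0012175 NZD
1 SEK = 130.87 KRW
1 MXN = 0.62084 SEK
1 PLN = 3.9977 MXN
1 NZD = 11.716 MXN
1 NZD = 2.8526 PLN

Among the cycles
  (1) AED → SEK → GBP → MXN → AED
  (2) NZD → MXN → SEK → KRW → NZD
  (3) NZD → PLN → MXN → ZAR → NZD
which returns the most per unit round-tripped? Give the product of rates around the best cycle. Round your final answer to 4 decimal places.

1.1590

(1) 2.8405 × 0.099296 × 17.94 × 0.21724 = 1.09923
(2) 11.716 × 0.62084 × 130.87 × 0.0012175 = 1.15896
(3) 2.8526 × 3.9977 × 1.0971 × 0.080563 = 1.00794
Highest is cycle (2) at 1.1590 (>1, arbitrage).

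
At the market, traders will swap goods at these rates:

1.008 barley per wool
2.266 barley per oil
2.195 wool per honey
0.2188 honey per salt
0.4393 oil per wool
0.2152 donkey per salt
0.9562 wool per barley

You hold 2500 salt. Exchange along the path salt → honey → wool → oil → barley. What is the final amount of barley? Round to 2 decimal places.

2500 salt × 0.2188 = 547 honey
547 honey × 2.195 = 1200.665 wool
1200.665 wool × 0.4393 = 527.4521345 oil
527.4521345 oil × 2.266 = 1195.206536777 barley

1195.21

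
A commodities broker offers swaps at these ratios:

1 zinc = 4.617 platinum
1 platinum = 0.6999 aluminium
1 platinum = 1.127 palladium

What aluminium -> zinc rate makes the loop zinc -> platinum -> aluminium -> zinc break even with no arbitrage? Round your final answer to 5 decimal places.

Known legs of the cycle: 4.617 × 0.6999 = 3.2314383
For no arbitrage the full-cycle product must be 1, so the missing rate is 1 / 3.2314383 ≈ 0.3094597.

0.30946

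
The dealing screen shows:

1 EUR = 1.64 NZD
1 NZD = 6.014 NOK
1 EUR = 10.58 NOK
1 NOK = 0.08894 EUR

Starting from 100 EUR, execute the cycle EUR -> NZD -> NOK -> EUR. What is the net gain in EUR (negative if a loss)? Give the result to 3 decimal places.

-12.279

100 EUR × 1.64 = 164 NZD
164 NZD × 6.014 = 986.296 NOK
986.296 NOK × 0.08894 = 87.72116624 EUR
Net change: 87.72116624 − 100 = -12.27883376 EUR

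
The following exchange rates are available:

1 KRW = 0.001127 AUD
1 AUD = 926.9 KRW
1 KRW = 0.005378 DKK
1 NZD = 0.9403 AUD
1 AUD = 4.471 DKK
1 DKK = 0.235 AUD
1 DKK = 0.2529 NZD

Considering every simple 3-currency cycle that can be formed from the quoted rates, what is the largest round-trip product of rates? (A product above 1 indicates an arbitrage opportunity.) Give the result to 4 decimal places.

1.1714

AUD→KRW→DKK→AUD: 926.9 × 0.005378 × 0.235 = 1.17144
NZD→AUD→DKK→NZD: 0.9403 × 4.471 × 0.2529 = 1.06321
Maximum is AUD→KRW→DKK→AUD at 1.1714; arbitrage exists.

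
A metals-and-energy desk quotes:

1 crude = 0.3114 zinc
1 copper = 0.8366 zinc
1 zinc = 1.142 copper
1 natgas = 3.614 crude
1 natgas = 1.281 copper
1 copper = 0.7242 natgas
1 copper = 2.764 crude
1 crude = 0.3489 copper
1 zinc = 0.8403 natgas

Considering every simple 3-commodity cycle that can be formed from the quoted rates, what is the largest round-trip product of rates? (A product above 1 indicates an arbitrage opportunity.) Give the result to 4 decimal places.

crude→zinc→copper→crude: 0.3114 × 1.142 × 2.764 = 0.98293
crude→zinc→natgas→crude: 0.3114 × 0.8403 × 3.614 = 0.94567
crude→copper→natgas→crude: 0.3489 × 0.7242 × 3.614 = 0.91316
copper→zinc→natgas→copper: 0.8366 × 0.8403 × 1.281 = 0.90054
Maximum is crude→zinc→copper→crude at 0.9829; no arbitrage — every cycle loses value.

0.9829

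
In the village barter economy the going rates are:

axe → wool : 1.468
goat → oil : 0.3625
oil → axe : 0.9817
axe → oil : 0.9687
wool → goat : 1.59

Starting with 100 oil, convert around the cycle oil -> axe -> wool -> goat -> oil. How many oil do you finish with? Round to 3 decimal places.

83.063

100 oil × 0.9817 = 98.17 axe
98.17 axe × 1.468 = 144.11356 wool
144.11356 wool × 1.59 = 229.1405604 goat
229.1405604 goat × 0.3625 = 83.063453145 oil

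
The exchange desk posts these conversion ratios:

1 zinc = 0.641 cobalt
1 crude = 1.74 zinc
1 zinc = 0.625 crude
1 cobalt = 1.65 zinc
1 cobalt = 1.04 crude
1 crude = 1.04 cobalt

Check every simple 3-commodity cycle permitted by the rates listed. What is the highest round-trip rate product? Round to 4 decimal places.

zinc→cobalt→crude→zinc: 0.641 × 1.04 × 1.74 = 1.15995
zinc→crude→cobalt→zinc: 0.625 × 1.04 × 1.65 = 1.07250
Maximum is zinc→cobalt→crude→zinc at 1.1600; arbitrage exists.

1.1600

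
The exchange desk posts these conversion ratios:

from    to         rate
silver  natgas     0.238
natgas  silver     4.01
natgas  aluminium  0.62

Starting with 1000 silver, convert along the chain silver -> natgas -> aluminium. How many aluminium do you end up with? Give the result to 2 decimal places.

1000 silver × 0.238 = 238 natgas
238 natgas × 0.62 = 147.56 aluminium

147.56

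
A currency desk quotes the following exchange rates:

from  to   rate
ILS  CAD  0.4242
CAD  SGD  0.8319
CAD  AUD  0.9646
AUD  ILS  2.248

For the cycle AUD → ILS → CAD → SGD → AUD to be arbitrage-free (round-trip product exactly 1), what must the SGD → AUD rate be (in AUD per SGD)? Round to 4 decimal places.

Known legs of the cycle: 2.248 × 0.4242 × 0.8319 = 0.79330117104
For no arbitrage the full-cycle product must be 1, so the missing rate is 1 / 0.79330117104 ≈ 1.260555.

1.2606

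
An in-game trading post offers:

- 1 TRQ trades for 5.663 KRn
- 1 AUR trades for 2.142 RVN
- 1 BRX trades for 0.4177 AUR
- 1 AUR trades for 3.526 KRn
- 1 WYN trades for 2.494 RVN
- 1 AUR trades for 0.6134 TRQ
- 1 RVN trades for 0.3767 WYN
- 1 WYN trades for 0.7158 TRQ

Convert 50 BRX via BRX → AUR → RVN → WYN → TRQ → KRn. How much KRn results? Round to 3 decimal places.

50 BRX × 0.4177 = 20.885 AUR
20.885 AUR × 2.142 = 44.73567 RVN
44.73567 RVN × 0.3767 = 16.851926889 WYN
16.851926889 WYN × 0.7158 = 12.0626092671462 TRQ
12.0626092671462 TRQ × 5.663 = 68.3105562798489306 KRn

68.311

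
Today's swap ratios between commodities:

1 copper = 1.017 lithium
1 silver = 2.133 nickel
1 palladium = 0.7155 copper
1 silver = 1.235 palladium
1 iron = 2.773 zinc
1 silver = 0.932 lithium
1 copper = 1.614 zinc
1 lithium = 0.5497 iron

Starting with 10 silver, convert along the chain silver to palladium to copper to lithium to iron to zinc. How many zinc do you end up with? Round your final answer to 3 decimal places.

10 silver × 1.235 = 12.35 palladium
12.35 palladium × 0.7155 = 8.836425 copper
8.836425 copper × 1.017 = 8.986644225 lithium
8.986644225 lithium × 0.5497 = 4.9399583304825 iron
4.9399583304825 iron × 2.773 = 13.6985044504279725 zinc

13.699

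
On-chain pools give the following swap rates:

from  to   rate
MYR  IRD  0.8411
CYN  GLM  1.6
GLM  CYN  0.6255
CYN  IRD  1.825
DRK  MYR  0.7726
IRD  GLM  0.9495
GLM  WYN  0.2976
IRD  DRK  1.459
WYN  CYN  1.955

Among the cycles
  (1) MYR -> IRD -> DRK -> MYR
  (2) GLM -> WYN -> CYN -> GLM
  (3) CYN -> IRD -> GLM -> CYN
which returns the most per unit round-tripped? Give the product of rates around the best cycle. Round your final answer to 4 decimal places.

1.0839

(1) 0.8411 × 1.459 × 0.7726 = 0.94811
(2) 0.2976 × 1.955 × 1.6 = 0.93089
(3) 1.825 × 0.9495 × 0.6255 = 1.08389
Highest is cycle (3) at 1.0839 (>1, arbitrage).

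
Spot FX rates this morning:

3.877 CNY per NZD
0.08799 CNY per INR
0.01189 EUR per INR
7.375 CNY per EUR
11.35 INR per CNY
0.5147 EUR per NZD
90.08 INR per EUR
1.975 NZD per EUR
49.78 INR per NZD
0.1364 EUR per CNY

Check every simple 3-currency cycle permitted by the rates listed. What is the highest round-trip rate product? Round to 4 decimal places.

1.1690

EUR→NZD→INR→EUR: 1.975 × 49.78 × 0.01189 = 1.16897
EUR→INR→CNY→EUR: 90.08 × 0.08799 × 0.1364 = 1.08113
EUR→NZD→CNY→EUR: 1.975 × 3.877 × 0.1364 = 1.04443
EUR→CNY→INR→EUR: 7.375 × 11.35 × 0.01189 = 0.99527
Maximum is EUR→NZD→INR→EUR at 1.1690; arbitrage exists.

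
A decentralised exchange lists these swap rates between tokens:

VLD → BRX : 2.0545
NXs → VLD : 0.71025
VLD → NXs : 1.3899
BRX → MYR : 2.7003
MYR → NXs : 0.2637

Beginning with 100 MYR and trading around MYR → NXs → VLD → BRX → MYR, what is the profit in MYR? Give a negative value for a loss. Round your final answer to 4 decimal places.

100 MYR × 0.2637 = 26.37 NXs
26.37 NXs × 0.71025 = 18.7292925 VLD
18.7292925 VLD × 2.0545 = 38.47933144125 BRX
38.47933144125 BRX × 2.7003 = 103.905738690807375 MYR
Net change: 103.905738690807375 − 100 = 3.905738690807375 MYR

3.9057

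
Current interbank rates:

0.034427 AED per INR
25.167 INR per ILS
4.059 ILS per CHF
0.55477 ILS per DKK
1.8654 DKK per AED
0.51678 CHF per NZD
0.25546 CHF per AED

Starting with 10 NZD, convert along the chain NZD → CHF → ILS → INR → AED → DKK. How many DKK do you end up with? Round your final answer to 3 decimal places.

10 NZD × 0.51678 = 5.1678 CHF
5.1678 CHF × 4.059 = 20.9761002 ILS
20.9761002 ILS × 25.167 = 527.9055137334 INR
527.9055137334 INR × 0.034427 = 18.1742031212997618 AED
18.1742031212997618 AED × 1.8654 = 33.90215850247257566172 DKK

33.902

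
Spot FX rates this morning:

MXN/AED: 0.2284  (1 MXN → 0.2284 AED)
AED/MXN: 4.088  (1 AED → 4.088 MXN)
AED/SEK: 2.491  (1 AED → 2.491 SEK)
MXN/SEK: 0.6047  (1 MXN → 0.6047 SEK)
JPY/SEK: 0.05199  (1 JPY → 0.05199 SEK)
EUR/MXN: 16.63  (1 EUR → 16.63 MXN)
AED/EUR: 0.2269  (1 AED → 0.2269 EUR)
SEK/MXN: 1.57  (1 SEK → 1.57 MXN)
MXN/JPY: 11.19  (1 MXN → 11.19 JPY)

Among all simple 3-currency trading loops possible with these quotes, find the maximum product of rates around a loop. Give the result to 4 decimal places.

0.9134

MXN→JPY→SEK→MXN: 11.19 × 0.05199 × 1.57 = 0.91338
MXN→AED→SEK→MXN: 0.2284 × 2.491 × 1.57 = 0.89324
MXN→AED→EUR→MXN: 0.2284 × 0.2269 × 16.63 = 0.86183
Maximum is MXN→JPY→SEK→MXN at 0.9134; no arbitrage — every cycle loses value.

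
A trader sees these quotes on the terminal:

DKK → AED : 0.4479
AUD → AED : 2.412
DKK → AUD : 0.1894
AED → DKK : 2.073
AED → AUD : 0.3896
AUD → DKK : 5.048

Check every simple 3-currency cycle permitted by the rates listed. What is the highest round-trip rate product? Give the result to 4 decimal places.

0.9470

AED→DKK→AUD→AED: 2.073 × 0.1894 × 2.412 = 0.94701
AED→AUD→DKK→AED: 0.3896 × 5.048 × 0.4479 = 0.88089
Maximum is AED→DKK→AUD→AED at 0.9470; no arbitrage — every cycle loses value.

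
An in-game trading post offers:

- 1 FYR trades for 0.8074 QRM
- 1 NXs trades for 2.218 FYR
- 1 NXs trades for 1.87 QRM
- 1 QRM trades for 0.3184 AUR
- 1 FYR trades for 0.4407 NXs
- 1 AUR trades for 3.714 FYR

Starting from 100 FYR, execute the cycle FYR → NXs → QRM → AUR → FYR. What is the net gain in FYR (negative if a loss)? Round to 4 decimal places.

-2.5460

100 FYR × 0.4407 = 44.07 NXs
44.07 NXs × 1.87 = 82.4109 QRM
82.4109 QRM × 0.3184 = 26.23963056 AUR
26.23963056 AUR × 3.714 = 97.45398789984 FYR
Net change: 97.45398789984 − 100 = -2.54601210016 FYR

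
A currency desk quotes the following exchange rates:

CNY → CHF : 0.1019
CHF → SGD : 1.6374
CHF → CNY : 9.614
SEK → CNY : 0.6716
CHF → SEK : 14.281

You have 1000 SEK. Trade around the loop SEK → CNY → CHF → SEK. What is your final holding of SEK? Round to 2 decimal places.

1000 SEK × 0.6716 = 671.6 CNY
671.6 CNY × 0.1019 = 68.43604 CHF
68.43604 CHF × 14.281 = 977.33508724 SEK

977.34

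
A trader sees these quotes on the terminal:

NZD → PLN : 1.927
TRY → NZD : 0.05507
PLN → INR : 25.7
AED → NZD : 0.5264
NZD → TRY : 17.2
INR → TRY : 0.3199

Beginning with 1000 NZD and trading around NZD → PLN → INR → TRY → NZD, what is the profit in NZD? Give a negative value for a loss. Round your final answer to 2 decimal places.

1000 NZD × 1.927 = 1927 PLN
1927 PLN × 25.7 = 49523.9 INR
49523.9 INR × 0.3199 = 15842.69561 TRY
15842.69561 TRY × 0.05507 = 872.4572472427 NZD
Net change: 872.4572472427 − 1000 = -127.5427527573 NZD

-127.54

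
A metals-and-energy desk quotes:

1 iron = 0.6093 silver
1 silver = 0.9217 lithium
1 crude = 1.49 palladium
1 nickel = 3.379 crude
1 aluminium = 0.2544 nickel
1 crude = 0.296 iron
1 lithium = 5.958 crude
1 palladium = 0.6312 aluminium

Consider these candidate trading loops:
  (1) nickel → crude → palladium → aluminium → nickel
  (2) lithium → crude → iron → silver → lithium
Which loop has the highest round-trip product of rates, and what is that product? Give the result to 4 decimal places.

0.9904

(1) 3.379 × 1.49 × 0.6312 × 0.2544 = 0.80846
(2) 5.958 × 0.296 × 0.6093 × 0.9217 = 0.99041
Highest is cycle (2) at 0.9904 (≤1, no arbitrage).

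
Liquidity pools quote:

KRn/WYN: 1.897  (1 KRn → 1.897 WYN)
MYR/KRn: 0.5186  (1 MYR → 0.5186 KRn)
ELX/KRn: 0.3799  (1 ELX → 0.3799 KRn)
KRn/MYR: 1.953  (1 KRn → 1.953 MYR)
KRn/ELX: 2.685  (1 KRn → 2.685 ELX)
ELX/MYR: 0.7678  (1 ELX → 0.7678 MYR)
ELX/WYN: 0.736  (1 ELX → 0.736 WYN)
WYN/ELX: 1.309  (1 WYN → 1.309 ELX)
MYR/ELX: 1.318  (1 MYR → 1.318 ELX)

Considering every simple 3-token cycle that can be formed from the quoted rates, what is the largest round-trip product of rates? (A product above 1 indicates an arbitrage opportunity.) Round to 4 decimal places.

MYR→KRn→ELX→MYR: 0.5186 × 2.685 × 0.7678 = 1.06912
MYR→ELX→KRn→MYR: 1.318 × 0.3799 × 1.953 = 0.97788
WYN→ELX→KRn→WYN: 1.309 × 0.3799 × 1.897 = 0.94336
Maximum is MYR→KRn→ELX→MYR at 1.0691; arbitrage exists.

1.0691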